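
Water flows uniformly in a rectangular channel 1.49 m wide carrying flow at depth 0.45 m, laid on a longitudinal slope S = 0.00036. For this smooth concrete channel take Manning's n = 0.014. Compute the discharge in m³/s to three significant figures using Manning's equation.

0.389 m³/s

A = b·y = 1.49 × 0.45 = 0.6705 m²
P = b + 2y = 1.49 + 2×0.45 = 2.390 m
R = A/P = 0.6705/2.390 = 0.2805 m
Q = (1/n)·A·R^(2/3)·S^(1/2) = (1/0.014) × 0.6705 × 0.2805^(2/3) × 0.00036^(1/2) = 0.3894 m³/s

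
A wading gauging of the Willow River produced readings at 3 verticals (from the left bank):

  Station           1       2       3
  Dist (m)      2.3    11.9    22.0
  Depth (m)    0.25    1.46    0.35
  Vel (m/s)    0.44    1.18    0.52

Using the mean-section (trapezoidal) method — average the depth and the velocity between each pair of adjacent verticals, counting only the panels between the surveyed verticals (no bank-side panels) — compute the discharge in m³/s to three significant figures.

Panel 1-2: Δb = 9.6 m, d̄ = (0.25+1.46)/2 = 0.855, v̄ = (0.44+1.18)/2 = 0.81 → q = 9.6×0.855×0.81 = 6.648 m³/s
Panel 2-3: Δb = 10.1 m, d̄ = (1.46+0.35)/2 = 0.905, v̄ = (1.18+0.52)/2 = 0.85 → q = 10.1×0.905×0.85 = 7.769 m³/s
Q = Σ q = 14.42 m³/s

14.4 m³/s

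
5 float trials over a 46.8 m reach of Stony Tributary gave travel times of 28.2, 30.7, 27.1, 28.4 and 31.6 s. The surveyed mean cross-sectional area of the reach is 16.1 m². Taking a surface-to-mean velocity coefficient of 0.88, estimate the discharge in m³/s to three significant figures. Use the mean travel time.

t̄ = (28.2 + 30.7 + 27.1 + 28.4 + 31.6) / 5 = 29.2 s
v_surface = L / t̄ = 46.8 / 29.2 = 1.603 m/s
v_mean = 0.88 × 1.603 = 1.410 m/s
Q = A × v_mean = 16.1 × 1.410 = 22.71 m³/s

22.7 m³/s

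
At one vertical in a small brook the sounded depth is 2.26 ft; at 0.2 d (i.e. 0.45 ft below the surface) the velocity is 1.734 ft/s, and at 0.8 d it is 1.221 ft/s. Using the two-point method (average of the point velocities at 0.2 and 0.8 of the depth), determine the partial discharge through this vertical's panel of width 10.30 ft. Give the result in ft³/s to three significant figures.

34.4 ft³/s

v̄ = (1.734 + 1.221) / 2 = 1.478 ft/s
q = v̄ × d × w = 1.478 × 2.26 × 10.30 = 34.39 ft³/s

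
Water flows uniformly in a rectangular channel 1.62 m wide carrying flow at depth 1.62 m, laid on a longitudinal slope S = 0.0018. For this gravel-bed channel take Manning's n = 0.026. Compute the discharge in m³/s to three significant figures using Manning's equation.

2.84 m³/s

A = b·y = 1.62 × 1.62 = 2.624 m²
P = b + 2y = 1.62 + 2×1.62 = 4.860 m
R = A/P = 2.624/4.860 = 0.5400 m
Q = (1/n)·A·R^(2/3)·S^(1/2) = (1/0.026) × 2.624 × 0.5400^(2/3) × 0.0018^(1/2) = 2.840 m³/s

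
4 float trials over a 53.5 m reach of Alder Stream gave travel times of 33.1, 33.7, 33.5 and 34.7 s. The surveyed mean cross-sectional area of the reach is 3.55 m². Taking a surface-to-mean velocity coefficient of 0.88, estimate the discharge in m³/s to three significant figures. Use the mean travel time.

t̄ = (33.1 + 33.7 + 33.5 + 34.7) / 4 = 33.75 s
v_surface = L / t̄ = 53.5 / 33.75 = 1.585 m/s
v_mean = 0.88 × 1.585 = 1.395 m/s
Q = A × v_mean = 3.55 × 1.395 = 4.952 m³/s

4.95 m³/s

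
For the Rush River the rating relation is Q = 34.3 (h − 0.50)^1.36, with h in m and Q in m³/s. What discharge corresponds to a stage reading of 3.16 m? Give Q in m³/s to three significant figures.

130 m³/s

Q = 34.3 × (3.16 − 0.50)^1.36 = 34.3 × 2.66^1.36 = 129.8 m³/s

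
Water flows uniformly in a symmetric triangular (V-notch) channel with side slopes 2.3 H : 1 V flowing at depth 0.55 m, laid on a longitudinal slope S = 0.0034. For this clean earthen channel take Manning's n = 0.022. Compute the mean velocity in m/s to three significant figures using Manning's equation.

1.06 m/s

A = z·y² = 2.3×0.55² = 0.6958 m²
P = 2y√(1+z²) = 2×0.55×√(1+2.3²) = 2.759 m
R = A/P = 0.6958/2.759 = 0.2522 m
Q = (1/n)·A·R^(2/3)·S^(1/2) = (1/0.022) × 0.6958 × 0.2522^(2/3) × 0.0034^(1/2) = 0.7361 m³/s
V = Q/A = 0.7361/0.6958 = 1.058 m/s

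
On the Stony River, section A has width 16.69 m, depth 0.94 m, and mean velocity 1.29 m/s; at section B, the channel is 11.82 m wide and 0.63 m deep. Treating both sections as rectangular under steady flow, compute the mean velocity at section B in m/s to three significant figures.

Q = A₁V₁ = (16.69×0.94) × 1.29 = 20.24 m³/s
A₂ = 11.82 × 0.63 = 7.447 m²
V₂ = Q/A₂ = 20.24/7.447 = 2.718 m/s

2.72 m/s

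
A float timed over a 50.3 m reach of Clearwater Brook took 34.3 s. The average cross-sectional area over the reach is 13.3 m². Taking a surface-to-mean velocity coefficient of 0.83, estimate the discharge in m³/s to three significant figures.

16.2 m³/s

v_surface = L / t̄ = 50.3 / 34.3 = 1.466 m/s
v_mean = 0.83 × 1.466 = 1.217 m/s
Q = A × v_mean = 13.3 × 1.217 = 16.19 m³/s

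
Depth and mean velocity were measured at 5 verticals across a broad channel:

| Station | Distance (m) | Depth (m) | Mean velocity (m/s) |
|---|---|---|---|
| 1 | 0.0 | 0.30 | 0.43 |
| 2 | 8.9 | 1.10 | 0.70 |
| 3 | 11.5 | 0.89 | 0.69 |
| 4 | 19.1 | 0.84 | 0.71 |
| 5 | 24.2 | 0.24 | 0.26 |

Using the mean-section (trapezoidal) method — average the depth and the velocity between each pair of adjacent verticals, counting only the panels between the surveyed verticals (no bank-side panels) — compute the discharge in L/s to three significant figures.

Panel 1-2: Δb = 8.9 m, d̄ = (0.30+1.10)/2 = 0.7, v̄ = (0.43+0.70)/2 = 0.565 → q = 8.9×0.7×0.565 = 3.520 m³/s
Panel 2-3: Δb = 2.6 m, d̄ = (1.10+0.89)/2 = 0.995, v̄ = (0.70+0.69)/2 = 0.695 → q = 2.6×0.995×0.695 = 1.798 m³/s
Panel 3-4: Δb = 7.6 m, d̄ = (0.89+0.84)/2 = 0.865, v̄ = (0.69+0.71)/2 = 0.7 → q = 7.6×0.865×0.7 = 4.602 m³/s
Panel 4-5: Δb = 5.1 m, d̄ = (0.84+0.24)/2 = 0.54, v̄ = (0.71+0.26)/2 = 0.485 → q = 5.1×0.54×0.485 = 1.336 m³/s
Q = Σ q = 11.26 m³/s
= 11.26 × 1000 = 11260 L/s

11300 L/s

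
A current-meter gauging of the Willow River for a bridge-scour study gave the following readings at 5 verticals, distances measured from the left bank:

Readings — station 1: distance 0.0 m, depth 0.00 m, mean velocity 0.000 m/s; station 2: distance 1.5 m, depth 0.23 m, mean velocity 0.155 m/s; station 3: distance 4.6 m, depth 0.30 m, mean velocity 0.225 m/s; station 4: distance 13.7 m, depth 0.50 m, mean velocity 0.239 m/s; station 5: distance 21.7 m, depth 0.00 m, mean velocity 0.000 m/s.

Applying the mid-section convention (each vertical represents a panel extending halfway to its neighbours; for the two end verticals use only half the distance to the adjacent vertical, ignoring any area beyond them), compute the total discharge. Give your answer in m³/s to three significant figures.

1.52 m³/s

w_2 = (4.6 − 0.0)/2 = 2.3 m; q_2 = 0.155 × 0.23 × 2.3 = 0.08200 m³/s
w_3 = (13.7 − 1.5)/2 = 6.1 m; q_3 = 0.225 × 0.30 × 6.1 = 0.4118 m³/s
w_4 = (21.7 − 4.6)/2 = 8.55 m; q_4 = 0.239 × 0.50 × 8.55 = 1.022 m³/s
Stations 1, 5 contribute zero (depth or velocity is 0).
Q = Σ qᵢ = 1.515 m³/s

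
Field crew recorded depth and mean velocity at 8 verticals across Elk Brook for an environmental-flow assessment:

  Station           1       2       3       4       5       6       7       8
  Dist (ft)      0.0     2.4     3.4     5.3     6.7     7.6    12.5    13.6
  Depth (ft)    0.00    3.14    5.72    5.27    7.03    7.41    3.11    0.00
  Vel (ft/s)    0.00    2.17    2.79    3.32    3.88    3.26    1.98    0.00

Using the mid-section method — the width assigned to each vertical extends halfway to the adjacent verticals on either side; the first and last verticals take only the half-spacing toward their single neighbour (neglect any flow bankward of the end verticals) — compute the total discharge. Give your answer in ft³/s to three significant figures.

183 ft³/s

w_2 = (3.4 − 0.0)/2 = 1.7 ft; q_2 = 2.17 × 3.14 × 1.7 = 11.58 ft³/s
w_3 = (5.3 − 2.4)/2 = 1.45 ft; q_3 = 2.79 × 5.72 × 1.45 = 23.14 ft³/s
w_4 = (6.7 − 3.4)/2 = 1.65 ft; q_4 = 3.32 × 5.27 × 1.65 = 28.87 ft³/s
w_5 = (7.6 − 5.3)/2 = 1.15 ft; q_5 = 3.88 × 7.03 × 1.15 = 31.37 ft³/s
w_6 = (12.5 − 6.7)/2 = 2.9 ft; q_6 = 3.26 × 7.41 × 2.9 = 70.05 ft³/s
w_7 = (13.6 − 7.6)/2 = 3 ft; q_7 = 1.98 × 3.11 × 3 = 18.47 ft³/s
Stations 1, 8 contribute zero (depth or velocity is 0).
Q = Σ qᵢ = 183.5 ft³/s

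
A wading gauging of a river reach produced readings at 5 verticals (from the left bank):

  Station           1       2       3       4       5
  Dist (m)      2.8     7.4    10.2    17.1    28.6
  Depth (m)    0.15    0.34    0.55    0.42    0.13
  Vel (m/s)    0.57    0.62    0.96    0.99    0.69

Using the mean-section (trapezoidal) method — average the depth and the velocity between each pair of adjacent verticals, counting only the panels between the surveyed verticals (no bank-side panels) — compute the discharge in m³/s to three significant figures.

7.57 m³/s

Panel 1-2: Δb = 4.6 m, d̄ = (0.15+0.34)/2 = 0.245, v̄ = (0.57+0.62)/2 = 0.595 → q = 4.6×0.245×0.595 = 0.6706 m³/s
Panel 2-3: Δb = 2.8 m, d̄ = (0.34+0.55)/2 = 0.445, v̄ = (0.62+0.96)/2 = 0.79 → q = 2.8×0.445×0.79 = 0.9843 m³/s
Panel 3-4: Δb = 6.9 m, d̄ = (0.55+0.42)/2 = 0.485, v̄ = (0.96+0.99)/2 = 0.975 → q = 6.9×0.485×0.975 = 3.263 m³/s
Panel 4-5: Δb = 11.5 m, d̄ = (0.42+0.13)/2 = 0.275, v̄ = (0.99+0.69)/2 = 0.84 → q = 11.5×0.275×0.84 = 2.657 m³/s
Q = Σ q = 7.574 m³/s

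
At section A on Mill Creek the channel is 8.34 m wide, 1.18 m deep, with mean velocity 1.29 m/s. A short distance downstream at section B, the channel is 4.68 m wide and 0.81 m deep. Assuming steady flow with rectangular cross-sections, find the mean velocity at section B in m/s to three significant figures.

Q = A₁V₁ = (8.34×1.18) × 1.29 = 12.70 m³/s
A₂ = 4.68 × 0.81 = 3.791 m²
V₂ = Q/A₂ = 12.70/3.791 = 3.349 m/s

3.35 m/s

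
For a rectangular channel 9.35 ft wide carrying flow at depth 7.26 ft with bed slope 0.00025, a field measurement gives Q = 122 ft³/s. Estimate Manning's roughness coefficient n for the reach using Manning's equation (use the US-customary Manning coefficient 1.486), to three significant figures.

A = b·y = 9.35 × 7.26 = 67.88 ft²
P = b + 2y = 9.35 + 2×7.26 = 23.87 ft
R = A/P = 67.88/23.87 = 2.844 ft
n = (1.486/Q)·A·R^(2/3)·S^(1/2) = (1.486/122) × 67.88 × 2.007 × 0.01581 = 0.02624

0.0262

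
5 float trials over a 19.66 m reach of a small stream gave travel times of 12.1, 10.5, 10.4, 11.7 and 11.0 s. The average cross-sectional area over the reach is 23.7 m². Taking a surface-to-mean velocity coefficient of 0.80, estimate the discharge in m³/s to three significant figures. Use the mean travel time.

t̄ = (12.1 + 10.5 + 10.4 + 11.7 + 11.0) / 5 = 11.14 s
v_surface = L / t̄ = 19.66 / 11.14 = 1.765 m/s
v_mean = 0.80 × 1.765 = 1.412 m/s
Q = A × v_mean = 23.7 × 1.412 = 33.46 m³/s

33.5 m³/s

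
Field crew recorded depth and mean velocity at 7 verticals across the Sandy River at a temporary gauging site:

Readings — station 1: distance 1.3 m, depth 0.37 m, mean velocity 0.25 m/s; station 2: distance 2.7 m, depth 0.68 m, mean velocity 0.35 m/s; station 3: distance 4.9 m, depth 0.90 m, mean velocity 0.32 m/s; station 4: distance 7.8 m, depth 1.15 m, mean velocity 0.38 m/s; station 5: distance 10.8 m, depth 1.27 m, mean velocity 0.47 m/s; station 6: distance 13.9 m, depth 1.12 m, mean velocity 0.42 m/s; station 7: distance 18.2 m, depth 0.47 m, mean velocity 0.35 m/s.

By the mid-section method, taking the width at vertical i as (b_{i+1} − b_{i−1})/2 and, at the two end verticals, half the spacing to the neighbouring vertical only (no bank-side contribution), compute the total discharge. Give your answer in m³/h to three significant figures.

23200 m³/h

w_1 = (2.7 − 1.3)/2 = 0.7 m; q_1 = 0.25 × 0.37 × 0.7 = 0.06475 m³/s
w_2 = (4.9 − 1.3)/2 = 1.8 m; q_2 = 0.35 × 0.68 × 1.8 = 0.4284 m³/s
w_3 = (7.8 − 2.7)/2 = 2.55 m; q_3 = 0.32 × 0.90 × 2.55 = 0.7344 m³/s
w_4 = (10.8 − 4.9)/2 = 2.95 m; q_4 = 0.38 × 1.15 × 2.95 = 1.289 m³/s
w_5 = (13.9 − 7.8)/2 = 3.05 m; q_5 = 0.47 × 1.27 × 3.05 = 1.821 m³/s
w_6 = (18.2 − 10.8)/2 = 3.7 m; q_6 = 0.42 × 1.12 × 3.7 = 1.740 m³/s
w_7 = (18.2 − 13.9)/2 = 2.15 m; q_7 = 0.35 × 0.47 × 2.15 = 0.3537 m³/s
Q = Σ qᵢ = 6.431 m³/s
= 6.431 × 3600 = 23150 m³/h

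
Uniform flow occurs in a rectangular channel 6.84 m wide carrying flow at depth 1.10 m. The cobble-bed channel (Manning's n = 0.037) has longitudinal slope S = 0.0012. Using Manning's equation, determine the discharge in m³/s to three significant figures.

A = b·y = 6.84 × 1.10 = 7.524 m²
P = b + 2y = 6.84 + 2×1.10 = 9.040 m
R = A/P = 7.524/9.040 = 0.8323 m
Q = (1/n)·A·R^(2/3)·S^(1/2) = (1/0.037) × 7.524 × 0.8323^(2/3) × 0.0012^(1/2) = 6.233 m³/s

6.23 m³/s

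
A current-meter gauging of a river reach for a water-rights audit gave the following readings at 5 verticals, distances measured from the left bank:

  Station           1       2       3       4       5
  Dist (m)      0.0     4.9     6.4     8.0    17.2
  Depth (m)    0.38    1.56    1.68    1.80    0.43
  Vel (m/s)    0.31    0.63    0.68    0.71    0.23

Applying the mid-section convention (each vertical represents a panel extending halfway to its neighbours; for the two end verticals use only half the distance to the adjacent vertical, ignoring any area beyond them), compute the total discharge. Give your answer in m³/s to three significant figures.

w_1 = (4.9 − 0.0)/2 = 2.45 m; q_1 = 0.31 × 0.38 × 2.45 = 0.2886 m³/s
w_2 = (6.4 − 0.0)/2 = 3.2 m; q_2 = 0.63 × 1.56 × 3.2 = 3.145 m³/s
w_3 = (8.0 − 4.9)/2 = 1.55 m; q_3 = 0.68 × 1.68 × 1.55 = 1.771 m³/s
w_4 = (17.2 − 6.4)/2 = 5.4 m; q_4 = 0.71 × 1.80 × 5.4 = 6.901 m³/s
w_5 = (17.2 − 8.0)/2 = 4.6 m; q_5 = 0.23 × 0.43 × 4.6 = 0.4549 m³/s
Q = Σ qᵢ = 12.56 m³/s

12.6 m³/s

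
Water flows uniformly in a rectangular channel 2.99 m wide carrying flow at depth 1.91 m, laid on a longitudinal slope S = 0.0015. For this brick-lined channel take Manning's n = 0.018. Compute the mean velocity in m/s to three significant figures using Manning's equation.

A = b·y = 2.99 × 1.91 = 5.711 m²
P = b + 2y = 2.99 + 2×1.91 = 6.810 m
R = A/P = 5.711/6.810 = 0.8386 m
Q = (1/n)·A·R^(2/3)·S^(1/2) = (1/0.018) × 5.711 × 0.8386^(2/3) × 0.0015^(1/2) = 10.93 m³/s
V = Q/A = 10.93/5.711 = 1.913 m/s

1.91 m/s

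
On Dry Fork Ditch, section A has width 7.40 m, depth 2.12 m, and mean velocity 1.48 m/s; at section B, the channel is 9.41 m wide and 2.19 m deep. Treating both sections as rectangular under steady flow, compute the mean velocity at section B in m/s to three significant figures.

Q = A₁V₁ = (7.40×2.12) × 1.48 = 23.22 m³/s
A₂ = 9.41 × 2.19 = 20.61 m²
V₂ = Q/A₂ = 23.22/20.61 = 1.127 m/s

1.13 m/s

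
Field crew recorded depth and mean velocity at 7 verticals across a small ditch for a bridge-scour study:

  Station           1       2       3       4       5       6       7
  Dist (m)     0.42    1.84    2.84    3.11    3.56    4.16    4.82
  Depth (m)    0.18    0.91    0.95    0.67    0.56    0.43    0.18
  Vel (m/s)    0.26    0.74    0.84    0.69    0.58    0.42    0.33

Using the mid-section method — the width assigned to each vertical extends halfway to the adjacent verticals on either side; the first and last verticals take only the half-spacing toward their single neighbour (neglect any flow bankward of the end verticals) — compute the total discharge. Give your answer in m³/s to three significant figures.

w_1 = (1.84 − 0.42)/2 = 0.71 m; q_1 = 0.26 × 0.18 × 0.71 = 0.03323 m³/s
w_2 = (2.84 − 0.42)/2 = 1.21 m; q_2 = 0.74 × 0.91 × 1.21 = 0.8148 m³/s
w_3 = (3.11 − 1.84)/2 = 0.635 m; q_3 = 0.84 × 0.95 × 0.635 = 0.5067 m³/s
w_4 = (3.56 − 2.84)/2 = 0.36 m; q_4 = 0.69 × 0.67 × 0.36 = 0.1664 m³/s
w_5 = (4.16 − 3.11)/2 = 0.525 m; q_5 = 0.58 × 0.56 × 0.525 = 0.1705 m³/s
w_6 = (4.82 − 3.56)/2 = 0.63 m; q_6 = 0.42 × 0.43 × 0.63 = 0.1138 m³/s
w_7 = (4.82 − 4.16)/2 = 0.33 m; q_7 = 0.33 × 0.18 × 0.33 = 0.01960 m³/s
Q = Σ qᵢ = 1.825 m³/s

1.83 m³/s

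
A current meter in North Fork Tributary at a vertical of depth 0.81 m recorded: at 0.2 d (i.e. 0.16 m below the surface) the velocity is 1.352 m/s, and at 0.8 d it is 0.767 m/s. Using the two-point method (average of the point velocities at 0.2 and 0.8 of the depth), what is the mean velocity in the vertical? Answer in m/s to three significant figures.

1.06 m/s

v̄ = (1.352 + 0.767) / 2 = 1.060 m/s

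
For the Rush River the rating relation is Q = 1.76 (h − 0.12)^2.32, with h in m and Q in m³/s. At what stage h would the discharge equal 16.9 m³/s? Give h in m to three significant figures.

h − h₀ = (Q/C)^(1/b) = (16.9/1.76)^(1/2.32) = 2.651 m
h = 0.12 + 2.651 = 2.771 m

2.77 m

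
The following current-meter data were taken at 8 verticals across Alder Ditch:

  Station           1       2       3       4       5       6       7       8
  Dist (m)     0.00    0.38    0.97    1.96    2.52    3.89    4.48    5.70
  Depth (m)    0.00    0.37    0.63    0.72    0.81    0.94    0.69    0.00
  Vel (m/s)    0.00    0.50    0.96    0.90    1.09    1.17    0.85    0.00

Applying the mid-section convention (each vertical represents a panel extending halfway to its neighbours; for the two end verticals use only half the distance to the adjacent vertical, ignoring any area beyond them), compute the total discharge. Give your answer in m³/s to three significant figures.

w_2 = (0.97 − 0.00)/2 = 0.485 m; q_2 = 0.50 × 0.37 × 0.485 = 0.08973 m³/s
w_3 = (1.96 − 0.38)/2 = 0.79 m; q_3 = 0.96 × 0.63 × 0.79 = 0.4778 m³/s
w_4 = (2.52 − 0.97)/2 = 0.775 m; q_4 = 0.90 × 0.72 × 0.775 = 0.5022 m³/s
w_5 = (3.89 − 1.96)/2 = 0.965 m; q_5 = 1.09 × 0.81 × 0.965 = 0.8520 m³/s
w_6 = (4.48 − 2.52)/2 = 0.98 m; q_6 = 1.17 × 0.94 × 0.98 = 1.078 m³/s
w_7 = (5.70 − 3.89)/2 = 0.905 m; q_7 = 0.85 × 0.69 × 0.905 = 0.5308 m³/s
Stations 1, 8 contribute zero (depth or velocity is 0).
Q = Σ qᵢ = 3.530 m³/s

3.53 m³/s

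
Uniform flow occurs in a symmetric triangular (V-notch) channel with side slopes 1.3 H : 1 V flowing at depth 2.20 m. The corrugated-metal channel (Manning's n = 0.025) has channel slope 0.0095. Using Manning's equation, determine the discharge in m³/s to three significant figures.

22.4 m³/s

A = z·y² = 1.3×2.20² = 6.292 m²
P = 2y√(1+z²) = 2×2.20×√(1+1.3²) = 7.217 m
R = A/P = 6.292/7.217 = 0.8719 m
Q = (1/n)·A·R^(2/3)·S^(1/2) = (1/0.025) × 6.292 × 0.8719^(2/3) × 0.0095^(1/2) = 22.39 m³/s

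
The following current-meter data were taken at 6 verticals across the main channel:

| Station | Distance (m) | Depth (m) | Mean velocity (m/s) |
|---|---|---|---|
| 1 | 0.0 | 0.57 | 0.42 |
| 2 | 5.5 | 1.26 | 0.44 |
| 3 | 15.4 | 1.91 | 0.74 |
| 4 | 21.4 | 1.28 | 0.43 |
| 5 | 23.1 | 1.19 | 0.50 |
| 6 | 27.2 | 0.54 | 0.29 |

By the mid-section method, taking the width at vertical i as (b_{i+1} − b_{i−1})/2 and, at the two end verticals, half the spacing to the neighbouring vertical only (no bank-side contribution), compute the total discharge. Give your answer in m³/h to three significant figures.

w_1 = (5.5 − 0.0)/2 = 2.75 m; q_1 = 0.42 × 0.57 × 2.75 = 0.6584 m³/s
w_2 = (15.4 − 0.0)/2 = 7.7 m; q_2 = 0.44 × 1.26 × 7.7 = 4.269 m³/s
w_3 = (21.4 − 5.5)/2 = 7.95 m; q_3 = 0.74 × 1.91 × 7.95 = 11.24 m³/s
w_4 = (23.1 − 15.4)/2 = 3.85 m; q_4 = 0.43 × 1.28 × 3.85 = 2.119 m³/s
w_5 = (27.2 − 21.4)/2 = 2.9 m; q_5 = 0.50 × 1.19 × 2.9 = 1.726 m³/s
w_6 = (27.2 − 23.1)/2 = 2.05 m; q_6 = 0.29 × 0.54 × 2.05 = 0.3210 m³/s
Q = Σ qᵢ = 20.33 m³/s
= 20.33 × 3600 = 73190 m³/h

73200 m³/h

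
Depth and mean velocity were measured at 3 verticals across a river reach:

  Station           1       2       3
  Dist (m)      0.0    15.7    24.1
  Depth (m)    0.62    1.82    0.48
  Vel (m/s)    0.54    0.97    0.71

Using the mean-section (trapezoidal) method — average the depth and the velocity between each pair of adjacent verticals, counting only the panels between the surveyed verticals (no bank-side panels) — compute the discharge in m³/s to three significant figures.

22.6 m³/s

Panel 1-2: Δb = 15.7 m, d̄ = (0.62+1.82)/2 = 1.22, v̄ = (0.54+0.97)/2 = 0.755 → q = 15.7×1.22×0.755 = 14.46 m³/s
Panel 2-3: Δb = 8.4 m, d̄ = (1.82+0.48)/2 = 1.15, v̄ = (0.97+0.71)/2 = 0.84 → q = 8.4×1.15×0.84 = 8.114 m³/s
Q = Σ q = 22.58 m³/s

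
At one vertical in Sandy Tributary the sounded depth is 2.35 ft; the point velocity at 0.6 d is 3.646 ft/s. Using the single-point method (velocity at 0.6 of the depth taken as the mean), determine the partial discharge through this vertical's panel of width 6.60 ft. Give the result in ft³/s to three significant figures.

56.5 ft³/s

v̄ = v₀.₆ = 3.646 ft/s
q = v̄ × d × w = 3.646 × 2.35 × 6.60 = 56.55 ft³/s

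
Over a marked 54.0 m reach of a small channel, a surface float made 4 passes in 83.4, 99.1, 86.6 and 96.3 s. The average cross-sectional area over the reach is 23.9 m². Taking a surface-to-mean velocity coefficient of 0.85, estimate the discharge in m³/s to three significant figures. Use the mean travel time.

t̄ = (83.4 + 99.1 + 86.6 + 96.3) / 4 = 91.35 s
v_surface = L / t̄ = 54.0 / 91.35 = 0.5911 m/s
v_mean = 0.85 × 0.5911 = 0.5025 m/s
Q = A × v_mean = 23.9 × 0.5025 = 12.01 m³/s

12.0 m³/s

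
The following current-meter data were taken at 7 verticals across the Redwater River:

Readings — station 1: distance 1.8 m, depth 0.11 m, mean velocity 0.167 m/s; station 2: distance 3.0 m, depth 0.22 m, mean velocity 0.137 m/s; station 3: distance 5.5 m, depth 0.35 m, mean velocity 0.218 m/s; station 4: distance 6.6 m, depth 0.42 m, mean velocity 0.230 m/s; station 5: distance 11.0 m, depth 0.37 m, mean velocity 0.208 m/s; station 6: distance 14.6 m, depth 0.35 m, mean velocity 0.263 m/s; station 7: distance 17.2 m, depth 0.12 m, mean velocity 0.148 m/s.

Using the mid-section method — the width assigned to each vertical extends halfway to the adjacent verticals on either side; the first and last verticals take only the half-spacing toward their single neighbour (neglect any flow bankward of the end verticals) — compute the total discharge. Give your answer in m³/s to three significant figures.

1.09 m³/s

w_1 = (3.0 − 1.8)/2 = 0.6 m; q_1 = 0.167 × 0.11 × 0.6 = 0.01102 m³/s
w_2 = (5.5 − 1.8)/2 = 1.85 m; q_2 = 0.137 × 0.22 × 1.85 = 0.05576 m³/s
w_3 = (6.6 − 3.0)/2 = 1.8 m; q_3 = 0.218 × 0.35 × 1.8 = 0.1373 m³/s
w_4 = (11.0 − 5.5)/2 = 2.75 m; q_4 = 0.230 × 0.42 × 2.75 = 0.2657 m³/s
w_5 = (14.6 − 6.6)/2 = 4 m; q_5 = 0.208 × 0.37 × 4 = 0.3078 m³/s
w_6 = (17.2 − 11.0)/2 = 3.1 m; q_6 = 0.263 × 0.35 × 3.1 = 0.2854 m³/s
w_7 = (17.2 − 14.6)/2 = 1.3 m; q_7 = 0.148 × 0.12 × 1.3 = 0.02309 m³/s
Q = Σ qᵢ = 1.086 m³/s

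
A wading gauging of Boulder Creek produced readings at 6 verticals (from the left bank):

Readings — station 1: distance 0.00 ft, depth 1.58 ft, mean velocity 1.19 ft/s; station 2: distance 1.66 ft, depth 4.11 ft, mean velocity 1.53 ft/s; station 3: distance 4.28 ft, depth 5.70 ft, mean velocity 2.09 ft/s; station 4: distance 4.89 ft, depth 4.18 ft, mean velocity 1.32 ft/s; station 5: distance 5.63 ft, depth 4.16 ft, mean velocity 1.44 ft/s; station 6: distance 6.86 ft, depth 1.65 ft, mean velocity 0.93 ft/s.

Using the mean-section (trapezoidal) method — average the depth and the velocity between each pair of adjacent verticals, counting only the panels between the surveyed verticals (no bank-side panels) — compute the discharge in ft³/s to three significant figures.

Panel 1-2: Δb = 1.66 ft, d̄ = (1.58+4.11)/2 = 2.845, v̄ = (1.19+1.53)/2 = 1.36 → q = 1.66×2.845×1.36 = 6.423 ft³/s
Panel 2-3: Δb = 2.62 ft, d̄ = (4.11+5.70)/2 = 4.905, v̄ = (1.53+2.09)/2 = 1.81 → q = 2.62×4.905×1.81 = 23.26 ft³/s
Panel 3-4: Δb = 0.61 ft, d̄ = (5.70+4.18)/2 = 4.94, v̄ = (2.09+1.32)/2 = 1.705 → q = 0.61×4.94×1.705 = 5.138 ft³/s
Panel 4-5: Δb = 0.74 ft, d̄ = (4.18+4.16)/2 = 4.17, v̄ = (1.32+1.44)/2 = 1.38 → q = 0.74×4.17×1.38 = 4.258 ft³/s
Panel 5-6: Δb = 1.23 ft, d̄ = (4.16+1.65)/2 = 2.905, v̄ = (1.44+0.93)/2 = 1.185 → q = 1.23×2.905×1.185 = 4.234 ft³/s
Q = Σ q = 43.31 ft³/s

43.3 ft³/s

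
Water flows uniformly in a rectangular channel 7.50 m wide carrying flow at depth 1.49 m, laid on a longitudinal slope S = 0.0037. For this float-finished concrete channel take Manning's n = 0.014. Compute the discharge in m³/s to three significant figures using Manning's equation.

50.7 m³/s

A = b·y = 7.50 × 1.49 = 11.18 m²
P = b + 2y = 7.50 + 2×1.49 = 10.48 m
R = A/P = 11.18/10.48 = 1.066 m
Q = (1/n)·A·R^(2/3)·S^(1/2) = (1/0.014) × 11.18 × 1.066^(2/3) × 0.0037^(1/2) = 50.68 m³/s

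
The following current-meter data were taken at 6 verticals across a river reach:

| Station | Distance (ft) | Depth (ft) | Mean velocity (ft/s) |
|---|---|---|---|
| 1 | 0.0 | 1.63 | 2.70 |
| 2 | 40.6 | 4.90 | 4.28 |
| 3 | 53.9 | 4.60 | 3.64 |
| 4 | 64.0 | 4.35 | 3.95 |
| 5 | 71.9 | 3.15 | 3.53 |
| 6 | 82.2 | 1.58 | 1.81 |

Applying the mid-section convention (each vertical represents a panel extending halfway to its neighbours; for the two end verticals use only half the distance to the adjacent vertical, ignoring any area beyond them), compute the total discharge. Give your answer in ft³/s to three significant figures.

1120 ft³/s

w_1 = (40.6 − 0.0)/2 = 20.3 ft; q_1 = 2.70 × 1.63 × 20.3 = 89.34 ft³/s
w_2 = (53.9 − 0.0)/2 = 26.95 ft; q_2 = 4.28 × 4.90 × 26.95 = 565.2 ft³/s
w_3 = (64.0 − 40.6)/2 = 11.7 ft; q_3 = 3.64 × 4.60 × 11.7 = 195.9 ft³/s
w_4 = (71.9 − 53.9)/2 = 9 ft; q_4 = 3.95 × 4.35 × 9 = 154.6 ft³/s
w_5 = (82.2 − 64.0)/2 = 9.1 ft; q_5 = 3.53 × 3.15 × 9.1 = 101.2 ft³/s
w_6 = (82.2 − 71.9)/2 = 5.15 ft; q_6 = 1.81 × 1.58 × 5.15 = 14.73 ft³/s
Q = Σ qᵢ = 1121 ft³/s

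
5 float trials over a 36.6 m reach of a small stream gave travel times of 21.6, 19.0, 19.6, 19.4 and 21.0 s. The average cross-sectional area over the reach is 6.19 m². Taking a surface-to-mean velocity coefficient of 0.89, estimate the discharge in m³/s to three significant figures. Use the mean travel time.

t̄ = (21.6 + 19.0 + 19.6 + 19.4 + 21.0) / 5 = 20.12 s
v_surface = L / t̄ = 36.6 / 20.12 = 1.819 m/s
v_mean = 0.89 × 1.819 = 1.619 m/s
Q = A × v_mean = 6.19 × 1.619 = 10.02 m³/s

10.0 m³/s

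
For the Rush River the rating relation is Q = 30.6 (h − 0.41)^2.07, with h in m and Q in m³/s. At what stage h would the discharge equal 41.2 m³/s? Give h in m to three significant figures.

1.56 m

h − h₀ = (Q/C)^(1/b) = (41.2/30.6)^(1/2.07) = 1.155 m
h = 0.41 + 1.155 = 1.565 m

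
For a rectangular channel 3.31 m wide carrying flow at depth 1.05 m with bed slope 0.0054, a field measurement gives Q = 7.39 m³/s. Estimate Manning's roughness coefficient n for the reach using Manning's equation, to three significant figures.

0.0257

A = b·y = 3.31 × 1.05 = 3.476 m²
P = b + 2y = 3.31 + 2×1.05 = 5.410 m
R = A/P = 3.476/5.410 = 0.6424 m
n = (1/Q)·A·R^(2/3)·S^(1/2) = (1/7.39) × 3.476 × 0.7445 × 0.07348 = 0.02573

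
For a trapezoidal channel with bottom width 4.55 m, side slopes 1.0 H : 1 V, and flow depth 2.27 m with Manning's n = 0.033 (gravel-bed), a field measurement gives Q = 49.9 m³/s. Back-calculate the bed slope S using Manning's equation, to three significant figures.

A = (b + z·y)·y = (4.55 + 1.0×2.27)×2.27 = 15.48 m²
P = b + 2y√(1+z²) = 4.55 + 2×2.27×√(1+1.0²) = 10.97 m
R = A/P = 15.48/10.97 = 1.411 m
S = (Q·n / (1·A·R^(2/3)))² = (49.9×0.033 / (1×15.48×1.258))² = 0.007148

0.00715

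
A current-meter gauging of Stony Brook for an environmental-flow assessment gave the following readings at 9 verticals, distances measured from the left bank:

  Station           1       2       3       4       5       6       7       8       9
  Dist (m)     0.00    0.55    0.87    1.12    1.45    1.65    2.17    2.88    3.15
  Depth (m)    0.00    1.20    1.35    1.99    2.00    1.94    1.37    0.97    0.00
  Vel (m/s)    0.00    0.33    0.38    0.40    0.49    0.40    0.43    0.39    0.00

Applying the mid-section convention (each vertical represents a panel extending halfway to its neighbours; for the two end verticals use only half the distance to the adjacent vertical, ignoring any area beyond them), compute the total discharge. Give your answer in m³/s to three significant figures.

1.64 m³/s

w_2 = (0.87 − 0.00)/2 = 0.435 m; q_2 = 0.33 × 1.20 × 0.435 = 0.1723 m³/s
w_3 = (1.12 − 0.55)/2 = 0.285 m; q_3 = 0.38 × 1.35 × 0.285 = 0.1462 m³/s
w_4 = (1.45 − 0.87)/2 = 0.29 m; q_4 = 0.40 × 1.99 × 0.29 = 0.2308 m³/s
w_5 = (1.65 − 1.12)/2 = 0.265 m; q_5 = 0.49 × 2.00 × 0.265 = 0.2597 m³/s
w_6 = (2.17 − 1.45)/2 = 0.36 m; q_6 = 0.40 × 1.94 × 0.36 = 0.2794 m³/s
w_7 = (2.88 − 1.65)/2 = 0.615 m; q_7 = 0.43 × 1.37 × 0.615 = 0.3623 m³/s
w_8 = (3.15 − 2.17)/2 = 0.49 m; q_8 = 0.39 × 0.97 × 0.49 = 0.1854 m³/s
Stations 1, 9 contribute zero (depth or velocity is 0).
Q = Σ qᵢ = 1.636 m³/s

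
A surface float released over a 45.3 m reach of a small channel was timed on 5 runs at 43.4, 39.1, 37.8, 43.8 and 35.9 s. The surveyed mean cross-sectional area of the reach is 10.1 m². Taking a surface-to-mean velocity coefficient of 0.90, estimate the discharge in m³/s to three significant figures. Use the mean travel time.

10.3 m³/s

t̄ = (43.4 + 39.1 + 37.8 + 43.8 + 35.9) / 5 = 40 s
v_surface = L / t̄ = 45.3 / 40 = 1.133 m/s
v_mean = 0.90 × 1.133 = 1.019 m/s
Q = A × v_mean = 10.1 × 1.019 = 10.29 m³/s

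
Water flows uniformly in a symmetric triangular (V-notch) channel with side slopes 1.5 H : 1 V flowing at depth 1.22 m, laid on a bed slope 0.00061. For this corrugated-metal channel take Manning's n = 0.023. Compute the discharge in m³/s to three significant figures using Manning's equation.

A = z·y² = 1.5×1.22² = 2.233 m²
P = 2y√(1+z²) = 2×1.22×√(1+1.5²) = 4.399 m
R = A/P = 2.233/4.399 = 0.5076 m
Q = (1/n)·A·R^(2/3)·S^(1/2) = (1/0.023) × 2.233 × 0.5076^(2/3) × 0.00061^(1/2) = 1.525 m³/s

1.53 m³/s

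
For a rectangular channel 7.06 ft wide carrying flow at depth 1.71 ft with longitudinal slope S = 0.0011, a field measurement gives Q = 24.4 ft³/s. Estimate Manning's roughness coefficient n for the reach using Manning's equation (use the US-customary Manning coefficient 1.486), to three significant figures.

A = b·y = 7.06 × 1.71 = 12.07 ft²
P = b + 2y = 7.06 + 2×1.71 = 10.48 ft
R = A/P = 12.07/10.48 = 1.152 ft
n = (1.486/Q)·A·R^(2/3)·S^(1/2) = (1.486/24.4) × 12.07 × 1.099 × 0.03317 = 0.02680

0.0268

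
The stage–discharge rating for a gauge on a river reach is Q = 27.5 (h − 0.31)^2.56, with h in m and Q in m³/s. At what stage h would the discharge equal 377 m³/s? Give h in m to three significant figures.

3.09 m

h − h₀ = (Q/C)^(1/b) = (377/27.5)^(1/2.56) = 2.781 m
h = 0.31 + 2.781 = 3.091 m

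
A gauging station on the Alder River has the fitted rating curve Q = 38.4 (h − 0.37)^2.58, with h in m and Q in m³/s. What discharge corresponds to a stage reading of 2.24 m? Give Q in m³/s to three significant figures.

193 m³/s

Q = 38.4 × (2.24 − 0.37)^2.58 = 38.4 × 1.87^2.58 = 193.1 m³/s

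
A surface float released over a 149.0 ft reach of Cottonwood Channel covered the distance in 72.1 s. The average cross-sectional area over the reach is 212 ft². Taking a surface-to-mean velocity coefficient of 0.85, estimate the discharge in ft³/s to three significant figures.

372 ft³/s

v_surface = L / t̄ = 149.0 / 72.1 = 2.067 ft/s
v_mean = 0.85 × 2.067 = 1.757 ft/s
Q = A × v_mean = 212 × 1.757 = 372.4 ft³/s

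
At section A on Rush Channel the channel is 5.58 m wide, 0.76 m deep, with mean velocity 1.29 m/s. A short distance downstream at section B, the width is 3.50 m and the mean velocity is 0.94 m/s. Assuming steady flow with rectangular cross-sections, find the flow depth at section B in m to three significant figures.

Q = A₁V₁ = (5.58×0.76) × 1.29 = 5.471 m³/s
d₂ = Q/(b₂ V₂) = 5.471/(3.50×0.94) = 1.663 m

1.66 m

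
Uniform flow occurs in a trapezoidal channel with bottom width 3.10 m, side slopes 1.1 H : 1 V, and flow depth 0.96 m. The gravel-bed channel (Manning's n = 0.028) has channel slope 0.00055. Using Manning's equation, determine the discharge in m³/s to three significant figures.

A = (b + z·y)·y = (3.10 + 1.1×0.96)×0.96 = 3.990 m²
P = b + 2y√(1+z²) = 3.10 + 2×0.96×√(1+1.1²) = 5.954 m
R = A/P = 3.990/5.954 = 0.6701 m
Q = (1/n)·A·R^(2/3)·S^(1/2) = (1/0.028) × 3.990 × 0.6701^(2/3) × 0.00055^(1/2) = 2.559 m³/s

2.56 m³/s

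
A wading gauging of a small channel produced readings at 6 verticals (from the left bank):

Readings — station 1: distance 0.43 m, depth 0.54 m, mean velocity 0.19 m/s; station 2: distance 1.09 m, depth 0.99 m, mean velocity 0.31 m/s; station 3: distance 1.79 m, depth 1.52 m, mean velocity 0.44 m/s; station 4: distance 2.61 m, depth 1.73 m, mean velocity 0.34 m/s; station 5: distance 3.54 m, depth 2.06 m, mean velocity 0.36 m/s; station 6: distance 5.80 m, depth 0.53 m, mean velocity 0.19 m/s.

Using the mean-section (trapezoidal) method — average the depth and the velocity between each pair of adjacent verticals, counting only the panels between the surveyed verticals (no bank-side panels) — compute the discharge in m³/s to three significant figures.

Panel 1-2: Δb = 0.66 m, d̄ = (0.54+0.99)/2 = 0.765, v̄ = (0.19+0.31)/2 = 0.25 → q = 0.66×0.765×0.25 = 0.1262 m³/s
Panel 2-3: Δb = 0.7 m, d̄ = (0.99+1.52)/2 = 1.255, v̄ = (0.31+0.44)/2 = 0.375 → q = 0.7×1.255×0.375 = 0.3294 m³/s
Panel 3-4: Δb = 0.82 m, d̄ = (1.52+1.73)/2 = 1.625, v̄ = (0.44+0.34)/2 = 0.39 → q = 0.82×1.625×0.39 = 0.5197 m³/s
Panel 4-5: Δb = 0.93 m, d̄ = (1.73+2.06)/2 = 1.895, v̄ = (0.34+0.36)/2 = 0.35 → q = 0.93×1.895×0.35 = 0.6168 m³/s
Panel 5-6: Δb = 2.26 m, d̄ = (2.06+0.53)/2 = 1.295, v̄ = (0.36+0.19)/2 = 0.275 → q = 2.26×1.295×0.275 = 0.8048 m³/s
Q = Σ q = 2.397 m³/s

2.40 m³/s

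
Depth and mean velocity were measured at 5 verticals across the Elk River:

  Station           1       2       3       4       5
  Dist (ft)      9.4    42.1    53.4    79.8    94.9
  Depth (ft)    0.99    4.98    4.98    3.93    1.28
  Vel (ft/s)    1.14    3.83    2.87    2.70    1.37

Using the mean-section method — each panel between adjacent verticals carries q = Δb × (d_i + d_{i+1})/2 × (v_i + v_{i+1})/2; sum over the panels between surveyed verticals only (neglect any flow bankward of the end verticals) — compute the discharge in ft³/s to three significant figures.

Panel 1-2: Δb = 32.7 ft, d̄ = (0.99+4.98)/2 = 2.985, v̄ = (1.14+3.83)/2 = 2.485 → q = 32.7×2.985×2.485 = 242.6 ft³/s
Panel 2-3: Δb = 11.3 ft, d̄ = (4.98+4.98)/2 = 4.98, v̄ = (3.83+2.87)/2 = 3.35 → q = 11.3×4.98×3.35 = 188.5 ft³/s
Panel 3-4: Δb = 26.4 ft, d̄ = (4.98+3.93)/2 = 4.455, v̄ = (2.87+2.70)/2 = 2.785 → q = 26.4×4.455×2.785 = 327.5 ft³/s
Panel 4-5: Δb = 15.1 ft, d̄ = (3.93+1.28)/2 = 2.605, v̄ = (2.70+1.37)/2 = 2.035 → q = 15.1×2.605×2.035 = 80.05 ft³/s
Q = Σ q = 838.7 ft³/s

839 ft³/s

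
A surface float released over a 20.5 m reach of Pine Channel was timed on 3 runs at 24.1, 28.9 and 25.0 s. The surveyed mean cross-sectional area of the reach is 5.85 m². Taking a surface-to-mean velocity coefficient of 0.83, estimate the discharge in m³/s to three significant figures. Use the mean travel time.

3.83 m³/s

t̄ = (24.1 + 28.9 + 25.0) / 3 = 26 s
v_surface = L / t̄ = 20.5 / 26 = 0.7885 m/s
v_mean = 0.83 × 0.7885 = 0.6544 m/s
Q = A × v_mean = 5.85 × 0.6544 = 3.828 m³/s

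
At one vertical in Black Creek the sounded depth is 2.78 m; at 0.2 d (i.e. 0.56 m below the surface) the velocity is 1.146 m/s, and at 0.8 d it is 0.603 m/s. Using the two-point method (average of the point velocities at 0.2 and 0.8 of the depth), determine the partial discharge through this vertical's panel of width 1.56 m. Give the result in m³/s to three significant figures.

3.79 m³/s

v̄ = (1.146 + 0.603) / 2 = 0.8745 m/s
q = v̄ × d × w = 0.8745 × 2.78 × 1.56 = 3.793 m³/s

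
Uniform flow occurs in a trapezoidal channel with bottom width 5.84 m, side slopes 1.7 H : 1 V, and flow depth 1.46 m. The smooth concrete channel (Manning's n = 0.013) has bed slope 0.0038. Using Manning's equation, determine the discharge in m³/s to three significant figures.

59.4 m³/s

A = (b + z·y)·y = (5.84 + 1.7×1.46)×1.46 = 12.15 m²
P = b + 2y√(1+z²) = 5.84 + 2×1.46×√(1+1.7²) = 11.60 m
R = A/P = 12.15/11.60 = 1.048 m
Q = (1/n)·A·R^(2/3)·S^(1/2) = (1/0.013) × 12.15 × 1.048^(2/3) × 0.0038^(1/2) = 59.42 m³/s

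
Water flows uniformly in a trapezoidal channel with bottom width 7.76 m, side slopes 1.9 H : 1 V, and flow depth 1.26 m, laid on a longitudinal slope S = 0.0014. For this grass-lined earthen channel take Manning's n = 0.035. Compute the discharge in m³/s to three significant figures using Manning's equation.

13.4 m³/s

A = (b + z·y)·y = (7.76 + 1.9×1.26)×1.26 = 12.79 m²
P = b + 2y√(1+z²) = 7.76 + 2×1.26×√(1+1.9²) = 13.17 m
R = A/P = 12.79/13.17 = 0.9714 m
Q = (1/n)·A·R^(2/3)·S^(1/2) = (1/0.035) × 12.79 × 0.9714^(2/3) × 0.0014^(1/2) = 13.42 m³/s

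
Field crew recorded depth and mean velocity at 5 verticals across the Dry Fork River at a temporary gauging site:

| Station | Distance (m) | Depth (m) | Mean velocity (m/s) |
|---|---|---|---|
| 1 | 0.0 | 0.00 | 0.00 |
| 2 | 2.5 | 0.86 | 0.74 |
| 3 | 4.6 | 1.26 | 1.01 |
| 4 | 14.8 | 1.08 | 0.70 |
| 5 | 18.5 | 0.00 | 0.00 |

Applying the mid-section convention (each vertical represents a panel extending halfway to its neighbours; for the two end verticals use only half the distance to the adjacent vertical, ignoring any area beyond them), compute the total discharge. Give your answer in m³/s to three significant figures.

14.5 m³/s

w_2 = (4.6 − 0.0)/2 = 2.3 m; q_2 = 0.74 × 0.86 × 2.3 = 1.464 m³/s
w_3 = (14.8 − 2.5)/2 = 6.15 m; q_3 = 1.01 × 1.26 × 6.15 = 7.826 m³/s
w_4 = (18.5 − 4.6)/2 = 6.95 m; q_4 = 0.70 × 1.08 × 6.95 = 5.254 m³/s
Stations 1, 5 contribute zero (depth or velocity is 0).
Q = Σ qᵢ = 14.54 m³/s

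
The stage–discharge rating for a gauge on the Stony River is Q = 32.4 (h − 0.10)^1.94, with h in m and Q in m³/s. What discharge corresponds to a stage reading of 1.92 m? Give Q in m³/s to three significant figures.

104 m³/s

Q = 32.4 × (1.92 − 0.10)^1.94 = 32.4 × 1.82^1.94 = 103.5 m³/s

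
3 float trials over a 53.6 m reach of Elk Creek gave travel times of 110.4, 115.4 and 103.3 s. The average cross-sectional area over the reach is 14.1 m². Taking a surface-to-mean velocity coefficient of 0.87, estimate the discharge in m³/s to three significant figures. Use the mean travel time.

5.99 m³/s

t̄ = (110.4 + 115.4 + 103.3) / 3 = 109.7 s
v_surface = L / t̄ = 53.6 / 109.7 = 0.4886 m/s
v_mean = 0.87 × 0.4886 = 0.4251 m/s
Q = A × v_mean = 14.1 × 0.4251 = 5.994 m³/s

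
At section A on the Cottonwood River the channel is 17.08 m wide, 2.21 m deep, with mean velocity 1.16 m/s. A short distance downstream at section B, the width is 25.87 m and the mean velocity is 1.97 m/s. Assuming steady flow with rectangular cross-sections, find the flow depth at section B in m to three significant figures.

Q = A₁V₁ = (17.08×2.21) × 1.16 = 43.79 m³/s
d₂ = Q/(b₂ V₂) = 43.79/(25.87×1.97) = 0.8592 m

0.859 m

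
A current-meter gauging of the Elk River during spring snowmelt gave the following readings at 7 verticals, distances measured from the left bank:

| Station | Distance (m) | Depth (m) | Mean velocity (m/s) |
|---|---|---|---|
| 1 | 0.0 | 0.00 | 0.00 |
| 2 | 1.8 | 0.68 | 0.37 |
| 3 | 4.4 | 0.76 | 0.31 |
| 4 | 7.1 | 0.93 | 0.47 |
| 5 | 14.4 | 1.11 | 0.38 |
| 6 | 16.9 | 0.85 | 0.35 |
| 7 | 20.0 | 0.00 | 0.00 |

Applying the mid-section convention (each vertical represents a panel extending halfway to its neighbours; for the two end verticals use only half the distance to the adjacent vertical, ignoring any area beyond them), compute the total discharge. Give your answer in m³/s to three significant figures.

w_2 = (4.4 − 0.0)/2 = 2.2 m; q_2 = 0.37 × 0.68 × 2.2 = 0.5535 m³/s
w_3 = (7.1 − 1.8)/2 = 2.65 m; q_3 = 0.31 × 0.76 × 2.65 = 0.6243 m³/s
w_4 = (14.4 − 4.4)/2 = 5 m; q_4 = 0.47 × 0.93 × 5 = 2.186 m³/s
w_5 = (16.9 − 7.1)/2 = 4.9 m; q_5 = 0.38 × 1.11 × 4.9 = 2.067 m³/s
w_6 = (20.0 − 14.4)/2 = 2.8 m; q_6 = 0.35 × 0.85 × 2.8 = 0.8330 m³/s
Stations 1, 7 contribute zero (depth or velocity is 0).
Q = Σ qᵢ = 6.263 m³/s

6.26 m³/s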